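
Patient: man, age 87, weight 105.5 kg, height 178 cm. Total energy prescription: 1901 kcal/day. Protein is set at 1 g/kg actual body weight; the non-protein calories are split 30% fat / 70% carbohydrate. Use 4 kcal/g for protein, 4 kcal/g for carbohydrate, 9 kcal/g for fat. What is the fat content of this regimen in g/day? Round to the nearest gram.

49 g/day

Protein = 1 × 105.5 = 105.5 g → 105.5 × 4 = 422 kcal.
Non-protein calories = 1901 − 422 = 1479 kcal.
Fat: 30% × 1479 = 443.7 kcal; carbohydrate: 1035.3 kcal.
Fat: 443.7 kcal ÷ 9 kcal/g = 49.3 g.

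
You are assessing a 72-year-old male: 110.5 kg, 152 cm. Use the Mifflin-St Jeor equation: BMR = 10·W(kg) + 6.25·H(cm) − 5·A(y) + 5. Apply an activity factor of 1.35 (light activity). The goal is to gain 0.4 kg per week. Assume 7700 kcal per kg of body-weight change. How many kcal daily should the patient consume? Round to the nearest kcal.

2735 kcal daily

Mifflin-St Jeor (male): BMR = 10(110.5) + 6.25(152) − 5(72) + 5 = 1105 + 950 − 360 + 5 = 1700 kcal/day.
TEE = 1700 × 1.35 = 2295 kcal/day.
Required daily surplus = 0.4 × 7700 ÷ 7 = 440 kcal/day.
Target intake = 2295 + 440 = 2735 kcal/day.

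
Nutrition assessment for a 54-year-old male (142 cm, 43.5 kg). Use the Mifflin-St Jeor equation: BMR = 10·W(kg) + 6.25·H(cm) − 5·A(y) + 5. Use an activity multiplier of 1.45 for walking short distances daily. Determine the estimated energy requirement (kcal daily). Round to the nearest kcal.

Mifflin-St Jeor (male): BMR = 10(43.5) + 6.25(142) − 5(54) + 5 = 435 + 887.5 − 270 + 5 = 1057.5 kcal/day.
TEE = BMR × activity factor = 1057.5 × 1.45 = 1533.375 kcal/day.

1533 kcal daily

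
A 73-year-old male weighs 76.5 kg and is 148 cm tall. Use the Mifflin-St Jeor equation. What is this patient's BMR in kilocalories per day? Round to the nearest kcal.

Mifflin-St Jeor (male): BMR = 10(76.5) + 6.25(148) − 5(73) + 5 = 765 + 925 − 365 + 5 = 1330 kcal/day.

1330 kilocalories per day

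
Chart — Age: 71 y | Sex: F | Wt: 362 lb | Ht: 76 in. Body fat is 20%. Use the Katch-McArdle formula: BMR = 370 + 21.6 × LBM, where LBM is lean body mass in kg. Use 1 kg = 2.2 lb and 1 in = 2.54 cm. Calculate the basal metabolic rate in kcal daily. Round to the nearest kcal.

Convert to metric: weight = 362 ÷ 2.2 = 164.5455 kg; height = 76 × 2.54 = 193.04 cm.
LBM = 164.5455 × (1 − 0.2) = 131.6364 kg. Katch-McArdle: BMR = 370 + 21.6 × 131.6364 = 3213.3455 kcal/day.

3213 kcal daily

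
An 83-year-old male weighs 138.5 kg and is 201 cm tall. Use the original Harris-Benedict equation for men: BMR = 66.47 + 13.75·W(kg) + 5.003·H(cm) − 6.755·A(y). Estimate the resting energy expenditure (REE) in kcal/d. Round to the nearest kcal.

Harris-Benedict: BMR = 66.47 + 13.75(138.5) + 5.003(201) − 6.755(83) = 2415.783 kcal/day.

2416 kcal/d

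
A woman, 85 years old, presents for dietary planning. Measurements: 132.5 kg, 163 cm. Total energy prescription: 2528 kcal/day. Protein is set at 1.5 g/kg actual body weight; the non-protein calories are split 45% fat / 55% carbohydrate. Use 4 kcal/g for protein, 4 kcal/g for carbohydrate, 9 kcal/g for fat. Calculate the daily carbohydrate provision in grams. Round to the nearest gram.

Protein = 1.5 × 132.5 = 198.75 g → 198.75 × 4 = 795 kcal.
Non-protein calories = 2528 − 795 = 1733 kcal.
Fat: 45% × 1733 = 779.85 kcal; carbohydrate: 953.15 kcal.
Carbohydrate: 953.15 kcal ÷ 4 kcal/g = 238.2875 g.

238 g/day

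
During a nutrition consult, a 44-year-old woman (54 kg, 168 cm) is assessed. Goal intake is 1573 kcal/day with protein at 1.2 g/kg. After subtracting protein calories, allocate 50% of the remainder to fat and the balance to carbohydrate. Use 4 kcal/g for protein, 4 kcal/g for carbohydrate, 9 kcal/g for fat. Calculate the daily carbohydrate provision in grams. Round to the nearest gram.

Protein = 1.2 × 54 = 64.8 g → 64.8 × 4 = 259.2 kcal.
Non-protein calories = 1573 − 259.2 = 1313.8 kcal.
Fat: 50% × 1313.8 = 656.9 kcal; carbohydrate: 656.9 kcal.
Carbohydrate: 656.9 kcal ÷ 4 kcal/g = 164.225 g.

164 g/day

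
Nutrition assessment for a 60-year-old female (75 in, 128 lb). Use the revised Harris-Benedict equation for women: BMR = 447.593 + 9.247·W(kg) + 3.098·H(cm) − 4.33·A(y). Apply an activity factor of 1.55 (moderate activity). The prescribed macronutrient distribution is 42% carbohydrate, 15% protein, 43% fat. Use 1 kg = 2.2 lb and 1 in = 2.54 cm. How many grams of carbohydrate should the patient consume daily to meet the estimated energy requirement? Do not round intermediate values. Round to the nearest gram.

Convert to metric: weight = 128 ÷ 2.2 = 58.1818 kg; height = 75 × 2.54 = 190.5 cm.
Harris-Benedict: BMR = 447.593 + 9.247(58.1818) + 3.098(190.5) − 4.33(60) = 1315.9693 kcal/day.
TEE = 1315.9693 × 1.55 = 2039.7524 kcal/day.
Carbohydrate energy = 42% × 2039.7524 = 856.696 kcal.
Carbohydrate = 856.696 ÷ 4 kcal/g = 214.174 g.

214 g/day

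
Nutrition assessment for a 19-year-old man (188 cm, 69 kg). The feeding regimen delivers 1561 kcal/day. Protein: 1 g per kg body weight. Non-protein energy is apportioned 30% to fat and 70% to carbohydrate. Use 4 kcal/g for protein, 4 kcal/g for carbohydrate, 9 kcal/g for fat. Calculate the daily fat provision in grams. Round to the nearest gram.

43 g/day

Protein = 1 × 69 = 69 g → 69 × 4 = 276 kcal.
Non-protein calories = 1561 − 276 = 1285 kcal.
Fat: 30% × 1285 = 385.5 kcal; carbohydrate: 899.5 kcal.
Fat: 385.5 kcal ÷ 9 kcal/g = 42.8333 g.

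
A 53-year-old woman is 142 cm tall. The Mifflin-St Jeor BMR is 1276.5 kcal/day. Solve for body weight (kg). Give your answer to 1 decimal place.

81.5 kg

1276.5 = 10·W + 6.25(142) − 5(53) − 161
10·W = 1276.5 − 461.5 = 815, so W = 81.5 kg.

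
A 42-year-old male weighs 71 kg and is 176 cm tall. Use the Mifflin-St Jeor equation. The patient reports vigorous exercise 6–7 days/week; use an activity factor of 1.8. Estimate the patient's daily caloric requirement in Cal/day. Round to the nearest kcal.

2889 Cal/day

Mifflin-St Jeor (male): BMR = 10(71) + 6.25(176) − 5(42) + 5 = 710 + 1100 − 210 + 5 = 1605 kcal/day.
TEE = BMR × activity factor = 1605 × 1.8 = 2889 kcal/day.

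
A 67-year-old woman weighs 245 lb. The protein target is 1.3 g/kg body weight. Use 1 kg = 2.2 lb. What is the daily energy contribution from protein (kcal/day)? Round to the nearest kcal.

579 kcal/day

Weight in kg = 245 ÷ 2.2 = 111.3636 kg.
Protein = 1.3 g/kg × 111.3636 kg = 144.7727 g/day.
Protein energy = 144.7727 g × 4 kcal/g = 579.0909 kcal/day.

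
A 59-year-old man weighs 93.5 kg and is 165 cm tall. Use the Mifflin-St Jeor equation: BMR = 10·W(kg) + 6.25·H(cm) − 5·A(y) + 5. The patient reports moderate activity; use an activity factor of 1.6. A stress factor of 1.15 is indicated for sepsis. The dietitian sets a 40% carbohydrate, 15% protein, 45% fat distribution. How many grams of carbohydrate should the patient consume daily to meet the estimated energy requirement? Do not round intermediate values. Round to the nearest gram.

308 g/day

Mifflin-St Jeor (male): BMR = 10(93.5) + 6.25(165) − 5(59) + 5 = 935 + 1031.25 − 295 + 5 = 1676.25 kcal/day.
TEE = 1676.25 × 1.6 = 2682 kcal/day.
With stress factor 1.15: 2682 × 1.15 = 3084.3 kcal/day.
Carbohydrate energy = 40% × 3084.3 = 1233.72 kcal.
Carbohydrate = 1233.72 ÷ 4 kcal/g = 308.43 g.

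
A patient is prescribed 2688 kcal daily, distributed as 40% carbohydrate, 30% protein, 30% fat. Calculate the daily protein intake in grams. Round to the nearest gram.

202 g/day

Protein energy = 30% × 2688 = 806.4 kcal.
At 4 kcal/g: 806.4 ÷ 4 = 201.6 g.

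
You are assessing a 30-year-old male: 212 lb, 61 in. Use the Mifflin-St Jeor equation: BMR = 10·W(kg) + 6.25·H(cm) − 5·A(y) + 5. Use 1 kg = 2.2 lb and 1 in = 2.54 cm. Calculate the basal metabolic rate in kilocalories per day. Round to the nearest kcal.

Convert to metric: weight = 212 ÷ 2.2 = 96.3636 kg; height = 61 × 2.54 = 154.94 cm.
Mifflin-St Jeor (male): BMR = 10(96.3636) + 6.25(154.94) − 5(30) + 5 = 963.6364 + 968.375 − 150 + 5 = 1787.0114 kcal/day.

1787 kilocalories per day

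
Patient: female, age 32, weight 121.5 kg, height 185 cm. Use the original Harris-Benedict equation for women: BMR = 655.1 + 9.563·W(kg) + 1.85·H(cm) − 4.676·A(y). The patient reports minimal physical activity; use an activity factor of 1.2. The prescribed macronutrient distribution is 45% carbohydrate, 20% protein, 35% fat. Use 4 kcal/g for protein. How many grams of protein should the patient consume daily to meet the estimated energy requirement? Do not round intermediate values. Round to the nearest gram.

Harris-Benedict: BMR = 655.1 + 9.563(121.5) + 1.85(185) − 4.676(32) = 2009.6225 kcal/day.
TEE = 2009.6225 × 1.2 = 2411.547 kcal/day.
Protein energy = 20% × 2411.547 = 482.3094 kcal.
Protein = 482.3094 ÷ 4 kcal/g = 120.5774 g.

121 g/day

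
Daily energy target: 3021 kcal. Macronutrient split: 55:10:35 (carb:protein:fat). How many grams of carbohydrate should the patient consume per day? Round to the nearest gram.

415 g/day

Carbohydrate energy = 55% × 3021 = 1661.55 kcal.
At 4 kcal/g: 1661.55 ÷ 4 = 415.3875 g.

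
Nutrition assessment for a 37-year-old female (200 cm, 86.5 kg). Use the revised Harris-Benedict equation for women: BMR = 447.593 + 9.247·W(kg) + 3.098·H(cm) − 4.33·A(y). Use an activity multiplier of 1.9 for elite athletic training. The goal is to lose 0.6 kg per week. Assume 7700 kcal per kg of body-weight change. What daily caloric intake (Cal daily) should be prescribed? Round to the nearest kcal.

Harris-Benedict: BMR = 447.593 + 9.247(86.5) + 3.098(200) − 4.33(37) = 1706.8485 kcal/day.
TEE = 1706.8485 × 1.9 = 3243.0122 kcal/day.
Required daily deficit = 0.6 × 7700 ÷ 7 = 660 kcal/day.
Target intake = 3243.0122 − 660 = 2583.0122 kcal/day.

2583 Cal daily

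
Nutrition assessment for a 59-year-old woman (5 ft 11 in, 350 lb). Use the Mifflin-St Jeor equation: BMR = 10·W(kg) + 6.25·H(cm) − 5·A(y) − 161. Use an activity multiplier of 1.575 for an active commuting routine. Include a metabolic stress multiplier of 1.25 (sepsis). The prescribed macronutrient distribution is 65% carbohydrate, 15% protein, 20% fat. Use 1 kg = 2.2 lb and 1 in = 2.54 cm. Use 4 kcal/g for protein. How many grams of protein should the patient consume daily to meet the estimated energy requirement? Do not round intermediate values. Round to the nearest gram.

Convert to metric: weight = 350 ÷ 2.2 = 159.0909 kg; height = (5×12 + 11) × 2.54 = 71 × 2.54 = 180.34 cm.
Mifflin-St Jeor (female): BMR = 10(159.0909) + 6.25(180.34) − 5(59) − 161 = 1590.9091 + 1127.125 − 295 − 161 = 2262.0341 kcal/day.
TEE = 2262.0341 × 1.575 = 3562.7037 kcal/day.
With stress factor 1.25: 3562.7037 × 1.25 = 4453.3796 kcal/day.
Protein energy = 15% × 4453.3796 = 668.0069 kcal.
Protein = 668.0069 ÷ 4 kcal/g = 167.0017 g.

167 g/day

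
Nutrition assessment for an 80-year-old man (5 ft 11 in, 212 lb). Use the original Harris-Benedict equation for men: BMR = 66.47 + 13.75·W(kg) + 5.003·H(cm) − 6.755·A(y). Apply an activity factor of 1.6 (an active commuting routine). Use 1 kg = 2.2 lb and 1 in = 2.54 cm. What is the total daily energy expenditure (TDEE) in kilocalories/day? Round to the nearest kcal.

Convert to metric: weight = 212 ÷ 2.2 = 96.3636 kg; height = (5×12 + 11) × 2.54 = 71 × 2.54 = 180.34 cm.
Harris-Benedict: BMR = 66.47 + 13.75(96.3636) + 5.003(180.34) − 6.755(80) = 1753.311 kcal/day.
TEE = BMR × activity factor = 1753.311 × 1.6 = 2805.2976 kcal/day.

2805 kilocalories/day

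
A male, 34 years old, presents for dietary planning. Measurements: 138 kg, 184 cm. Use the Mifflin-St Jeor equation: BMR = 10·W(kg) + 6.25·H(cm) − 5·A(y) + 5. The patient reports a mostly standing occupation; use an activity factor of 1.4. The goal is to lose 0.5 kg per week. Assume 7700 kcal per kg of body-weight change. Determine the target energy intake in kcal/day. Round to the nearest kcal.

Mifflin-St Jeor (male): BMR = 10(138) + 6.25(184) − 5(34) + 5 = 1380 + 1150 − 170 + 5 = 2365 kcal/day.
TEE = 2365 × 1.4 = 3311 kcal/day.
Required daily deficit = 0.5 × 7700 ÷ 7 = 550 kcal/day.
Target intake = 3311 − 550 = 2761 kcal/day.

2761 kcal/day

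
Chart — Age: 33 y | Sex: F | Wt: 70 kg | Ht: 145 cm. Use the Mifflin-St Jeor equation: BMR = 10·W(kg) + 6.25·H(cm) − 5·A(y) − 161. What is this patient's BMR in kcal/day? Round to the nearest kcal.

1280 kcal/day

Mifflin-St Jeor (female): BMR = 10(70) + 6.25(145) − 5(33) − 161 = 700 + 906.25 − 165 − 161 = 1280.25 kcal/day.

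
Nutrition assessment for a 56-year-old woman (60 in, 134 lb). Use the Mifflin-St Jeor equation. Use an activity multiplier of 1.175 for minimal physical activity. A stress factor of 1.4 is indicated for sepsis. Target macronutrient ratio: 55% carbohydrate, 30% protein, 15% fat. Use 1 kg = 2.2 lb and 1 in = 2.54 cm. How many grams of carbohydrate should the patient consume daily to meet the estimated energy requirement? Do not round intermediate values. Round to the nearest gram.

253 g/day

Convert to metric: weight = 134 ÷ 2.2 = 60.9091 kg; height = 60 × 2.54 = 152.4 cm.
Mifflin-St Jeor (female): BMR = 10(60.9091) + 6.25(152.4) − 5(56) − 161 = 609.0909 + 952.5 − 280 − 161 = 1120.5909 kcal/day.
TEE = 1120.5909 × 1.175 = 1316.6943 kcal/day.
With stress factor 1.4: 1316.6943 × 1.4 = 1843.372 kcal/day.
Carbohydrate energy = 55% × 1843.372 = 1013.8546 kcal.
Carbohydrate = 1013.8546 ÷ 4 kcal/g = 253.4637 g.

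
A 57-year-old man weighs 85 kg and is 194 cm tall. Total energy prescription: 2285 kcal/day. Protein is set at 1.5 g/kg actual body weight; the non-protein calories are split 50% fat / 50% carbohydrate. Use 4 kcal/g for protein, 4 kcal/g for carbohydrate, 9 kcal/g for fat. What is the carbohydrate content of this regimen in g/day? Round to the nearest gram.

Protein = 1.5 × 85 = 127.5 g → 127.5 × 4 = 510 kcal.
Non-protein calories = 2285 − 510 = 1775 kcal.
Fat: 50% × 1775 = 887.5 kcal; carbohydrate: 887.5 kcal.
Carbohydrate: 887.5 kcal ÷ 4 kcal/g = 221.875 g.

222 g/day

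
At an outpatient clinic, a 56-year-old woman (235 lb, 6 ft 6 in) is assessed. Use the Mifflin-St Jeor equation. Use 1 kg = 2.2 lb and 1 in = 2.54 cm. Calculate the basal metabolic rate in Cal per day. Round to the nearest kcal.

Convert to metric: weight = 235 ÷ 2.2 = 106.8182 kg; height = (6×12 + 6) × 2.54 = 78 × 2.54 = 198.12 cm.
Mifflin-St Jeor (female): BMR = 10(106.8182) + 6.25(198.12) − 5(56) − 161 = 1068.1818 + 1238.25 − 280 − 161 = 1865.4318 kcal/day.

1865 Cal per day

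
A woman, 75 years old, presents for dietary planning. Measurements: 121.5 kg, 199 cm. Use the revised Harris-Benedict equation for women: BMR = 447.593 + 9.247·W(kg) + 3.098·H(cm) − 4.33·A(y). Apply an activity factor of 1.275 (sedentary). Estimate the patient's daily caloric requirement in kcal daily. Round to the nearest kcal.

2375 kcal daily

Harris-Benedict: BMR = 447.593 + 9.247(121.5) + 3.098(199) − 4.33(75) = 1862.8555 kcal/day.
TEE = BMR × activity factor = 1862.8555 × 1.275 = 2375.1408 kcal/day.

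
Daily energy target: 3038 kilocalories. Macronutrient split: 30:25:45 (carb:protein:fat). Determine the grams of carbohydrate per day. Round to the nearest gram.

Carbohydrate energy = 30% × 3038 = 911.4 kcal.
At 4 kcal/g: 911.4 ÷ 4 = 227.85 g.

228 g/day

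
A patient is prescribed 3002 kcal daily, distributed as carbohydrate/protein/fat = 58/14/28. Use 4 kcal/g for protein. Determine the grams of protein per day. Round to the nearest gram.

105 g/day

Protein energy = 14% × 3002 = 420.28 kcal.
At 4 kcal/g: 420.28 ÷ 4 = 105.07 g.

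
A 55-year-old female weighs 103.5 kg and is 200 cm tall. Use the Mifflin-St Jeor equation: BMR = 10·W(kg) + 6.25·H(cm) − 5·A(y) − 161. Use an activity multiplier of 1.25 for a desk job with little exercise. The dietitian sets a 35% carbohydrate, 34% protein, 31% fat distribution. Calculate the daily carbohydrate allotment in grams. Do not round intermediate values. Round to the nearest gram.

202 g/day

Mifflin-St Jeor (female): BMR = 10(103.5) + 6.25(200) − 5(55) − 161 = 1035 + 1250 − 275 − 161 = 1849 kcal/day.
TEE = 1849 × 1.25 = 2311.25 kcal/day.
Carbohydrate energy = 35% × 2311.25 = 808.9375 kcal.
Carbohydrate = 808.9375 ÷ 4 kcal/g = 202.2344 g.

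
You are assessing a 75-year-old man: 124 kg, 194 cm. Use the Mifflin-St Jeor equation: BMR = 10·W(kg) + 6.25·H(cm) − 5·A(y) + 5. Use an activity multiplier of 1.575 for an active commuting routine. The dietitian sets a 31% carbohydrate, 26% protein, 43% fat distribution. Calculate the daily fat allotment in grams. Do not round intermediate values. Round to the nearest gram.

Mifflin-St Jeor (male): BMR = 10(124) + 6.25(194) − 5(75) + 5 = 1240 + 1212.5 − 375 + 5 = 2082.5 kcal/day.
TEE = 2082.5 × 1.575 = 3279.9375 kcal/day.
Fat energy = 43% × 3279.9375 = 1410.3731 kcal.
Fat = 1410.3731 ÷ 9 kcal/g = 156.7081 g.

157 g/day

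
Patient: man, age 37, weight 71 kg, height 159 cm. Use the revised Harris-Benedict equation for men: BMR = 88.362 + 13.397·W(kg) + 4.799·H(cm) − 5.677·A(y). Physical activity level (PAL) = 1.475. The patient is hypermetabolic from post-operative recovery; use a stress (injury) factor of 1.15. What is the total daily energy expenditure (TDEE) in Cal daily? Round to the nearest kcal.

Harris-Benedict: BMR = 88.362 + 13.397(71) + 4.799(159) − 5.677(37) = 1592.541 kcal/day.
TEE = BMR × activity factor = 1592.541 × 1.475 = 2348.998 kcal/day.
Apply stress factor: 2348.998 × 1.15 = 2701.3477 kcal/day.

2701 Cal daily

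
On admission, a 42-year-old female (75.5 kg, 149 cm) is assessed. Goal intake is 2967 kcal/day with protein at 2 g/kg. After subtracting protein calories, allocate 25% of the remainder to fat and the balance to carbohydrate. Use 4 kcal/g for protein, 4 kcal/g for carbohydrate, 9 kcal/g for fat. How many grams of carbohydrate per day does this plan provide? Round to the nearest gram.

443 g/day

Protein = 2 × 75.5 = 151 g → 151 × 4 = 604 kcal.
Non-protein calories = 2967 − 604 = 2363 kcal.
Fat: 25% × 2363 = 590.75 kcal; carbohydrate: 1772.25 kcal.
Carbohydrate: 1772.25 kcal ÷ 4 kcal/g = 443.0625 g.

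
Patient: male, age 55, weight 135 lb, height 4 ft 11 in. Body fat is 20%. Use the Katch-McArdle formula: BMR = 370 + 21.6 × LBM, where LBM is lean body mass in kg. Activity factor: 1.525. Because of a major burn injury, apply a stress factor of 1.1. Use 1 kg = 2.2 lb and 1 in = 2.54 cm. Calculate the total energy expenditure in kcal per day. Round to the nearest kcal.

2399 kcal per day

Convert to metric: weight = 135 ÷ 2.2 = 61.3636 kg; height = (4×12 + 11) × 2.54 = 59 × 2.54 = 149.86 cm.
LBM = 61.3636 × (1 − 0.2) = 49.0909 kg. Katch-McArdle: BMR = 370 + 21.6 × 49.0909 = 1430.3636 kcal/day.
TEE = BMR × activity factor = 1430.3636 × 1.525 = 2181.3045 kcal/day.
Apply stress factor: 2181.3045 × 1.1 = 2399.435 kcal/day.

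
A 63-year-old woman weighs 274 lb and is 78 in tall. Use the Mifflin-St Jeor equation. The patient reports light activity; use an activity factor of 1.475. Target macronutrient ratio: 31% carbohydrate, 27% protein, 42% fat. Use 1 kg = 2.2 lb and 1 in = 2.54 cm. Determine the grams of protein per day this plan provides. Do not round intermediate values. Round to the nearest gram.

200 g/day

Convert to metric: weight = 274 ÷ 2.2 = 124.5455 kg; height = 78 × 2.54 = 198.12 cm.
Mifflin-St Jeor (female): BMR = 10(124.5455) + 6.25(198.12) − 5(63) − 161 = 1245.4545 + 1238.25 − 315 − 161 = 2007.7045 kcal/day.
TEE = 2007.7045 × 1.475 = 2961.3642 kcal/day.
Protein energy = 27% × 2961.3642 = 799.5683 kcal.
Protein = 799.5683 ÷ 4 kcal/g = 199.8921 g.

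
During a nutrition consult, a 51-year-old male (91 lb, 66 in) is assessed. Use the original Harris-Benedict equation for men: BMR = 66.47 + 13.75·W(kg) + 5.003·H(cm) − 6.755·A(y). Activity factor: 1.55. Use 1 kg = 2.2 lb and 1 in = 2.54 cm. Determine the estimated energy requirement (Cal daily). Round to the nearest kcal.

Convert to metric: weight = 91 ÷ 2.2 = 41.3636 kg; height = 66 × 2.54 = 167.64 cm.
Harris-Benedict: BMR = 66.47 + 13.75(41.3636) + 5.003(167.64) − 6.755(51) = 1129.4179 kcal/day.
TEE = BMR × activity factor = 1129.4179 × 1.55 = 1750.5978 kcal/day.

1751 Cal daily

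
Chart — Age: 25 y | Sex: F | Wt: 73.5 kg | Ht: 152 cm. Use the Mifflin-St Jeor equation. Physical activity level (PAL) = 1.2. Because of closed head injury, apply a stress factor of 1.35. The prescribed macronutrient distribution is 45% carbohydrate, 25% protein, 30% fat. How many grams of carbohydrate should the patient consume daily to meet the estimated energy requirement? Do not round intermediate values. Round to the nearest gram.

Mifflin-St Jeor (female): BMR = 10(73.5) + 6.25(152) − 5(25) − 161 = 735 + 950 − 125 − 161 = 1399 kcal/day.
TEE = 1399 × 1.2 = 1678.8 kcal/day.
With stress factor 1.35: 1678.8 × 1.35 = 2266.38 kcal/day.
Carbohydrate energy = 45% × 2266.38 = 1019.871 kcal.
Carbohydrate = 1019.871 ÷ 4 kcal/g = 254.9678 g.

255 g/day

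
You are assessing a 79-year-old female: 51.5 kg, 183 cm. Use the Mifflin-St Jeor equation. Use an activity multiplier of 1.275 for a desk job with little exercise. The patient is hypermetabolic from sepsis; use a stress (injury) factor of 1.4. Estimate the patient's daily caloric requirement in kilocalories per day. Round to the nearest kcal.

1968 kilocalories per day

Mifflin-St Jeor (female): BMR = 10(51.5) + 6.25(183) − 5(79) − 161 = 515 + 1143.75 − 395 − 161 = 1102.75 kcal/day.
TEE = BMR × activity factor = 1102.75 × 1.275 = 1406.0063 kcal/day.
Apply stress factor: 1406.0063 × 1.4 = 1968.4088 kcal/day.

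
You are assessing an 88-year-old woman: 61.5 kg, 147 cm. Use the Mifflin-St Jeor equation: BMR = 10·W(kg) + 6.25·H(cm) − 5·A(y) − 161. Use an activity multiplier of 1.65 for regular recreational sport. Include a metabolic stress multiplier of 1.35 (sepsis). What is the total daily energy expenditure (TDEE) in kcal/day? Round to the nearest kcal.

2078 kcal/day

Mifflin-St Jeor (female): BMR = 10(61.5) + 6.25(147) − 5(88) − 161 = 615 + 918.75 − 440 − 161 = 932.75 kcal/day.
TEE = BMR × activity factor = 932.75 × 1.65 = 1539.0375 kcal/day.
Apply stress factor: 1539.0375 × 1.35 = 2077.7006 kcal/day.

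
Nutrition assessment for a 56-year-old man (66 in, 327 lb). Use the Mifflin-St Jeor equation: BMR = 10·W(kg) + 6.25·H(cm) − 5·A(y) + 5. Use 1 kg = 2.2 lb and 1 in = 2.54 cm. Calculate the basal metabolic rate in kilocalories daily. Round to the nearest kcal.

Convert to metric: weight = 327 ÷ 2.2 = 148.6364 kg; height = 66 × 2.54 = 167.64 cm.
Mifflin-St Jeor (male): BMR = 10(148.6364) + 6.25(167.64) − 5(56) + 5 = 1486.3636 + 1047.75 − 280 + 5 = 2259.1136 kcal/day.

2259 kilocalories daily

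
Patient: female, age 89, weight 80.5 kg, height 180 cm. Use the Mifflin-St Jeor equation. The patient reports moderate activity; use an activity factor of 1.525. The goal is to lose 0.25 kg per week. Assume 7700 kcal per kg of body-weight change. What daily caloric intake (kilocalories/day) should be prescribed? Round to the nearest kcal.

1744 kilocalories/day

Mifflin-St Jeor (female): BMR = 10(80.5) + 6.25(180) − 5(89) − 161 = 805 + 1125 − 445 − 161 = 1324 kcal/day.
TEE = 1324 × 1.525 = 2019.1 kcal/day.
Required daily deficit = 0.25 × 7700 ÷ 7 = 275 kcal/day.
Target intake = 2019.1 − 275 = 1744.1 kcal/day.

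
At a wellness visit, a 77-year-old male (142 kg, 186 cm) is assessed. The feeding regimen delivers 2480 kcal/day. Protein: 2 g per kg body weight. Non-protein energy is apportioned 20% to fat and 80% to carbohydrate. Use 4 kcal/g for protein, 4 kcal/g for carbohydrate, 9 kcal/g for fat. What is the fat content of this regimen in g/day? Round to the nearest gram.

30 g/day

Protein = 2 × 142 = 284 g → 284 × 4 = 1136 kcal.
Non-protein calories = 2480 − 1136 = 1344 kcal.
Fat: 20% × 1344 = 268.8 kcal; carbohydrate: 1075.2 kcal.
Fat: 268.8 kcal ÷ 9 kcal/g = 29.8667 g.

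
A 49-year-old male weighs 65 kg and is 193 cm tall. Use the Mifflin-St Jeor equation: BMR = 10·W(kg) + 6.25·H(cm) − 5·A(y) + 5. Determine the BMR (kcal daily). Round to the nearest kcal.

1616 kcal daily

Mifflin-St Jeor (male): BMR = 10(65) + 6.25(193) − 5(49) + 5 = 650 + 1206.25 − 245 + 5 = 1616.25 kcal/day.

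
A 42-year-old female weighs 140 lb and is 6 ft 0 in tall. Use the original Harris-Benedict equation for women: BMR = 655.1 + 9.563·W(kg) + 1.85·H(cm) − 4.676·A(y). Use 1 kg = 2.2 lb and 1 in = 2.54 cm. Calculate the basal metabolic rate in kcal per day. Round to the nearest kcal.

1406 kcal per day

Convert to metric: weight = 140 ÷ 2.2 = 63.6364 kg; height = (6×12 + 0) × 2.54 = 72 × 2.54 = 182.88 cm.
Harris-Benedict: BMR = 655.1 + 9.563(63.6364) + 1.85(182.88) − 4.676(42) = 1405.5905 kcal/day.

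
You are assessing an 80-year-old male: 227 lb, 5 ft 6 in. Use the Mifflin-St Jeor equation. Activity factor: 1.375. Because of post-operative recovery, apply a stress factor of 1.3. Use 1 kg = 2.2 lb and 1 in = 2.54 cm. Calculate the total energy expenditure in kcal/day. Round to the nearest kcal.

3011 kcal/day

Convert to metric: weight = 227 ÷ 2.2 = 103.1818 kg; height = (5×12 + 6) × 2.54 = 66 × 2.54 = 167.64 cm.
Mifflin-St Jeor (male): BMR = 10(103.1818) + 6.25(167.64) − 5(80) + 5 = 1031.8182 + 1047.75 − 400 + 5 = 1684.5682 kcal/day.
TEE = BMR × activity factor = 1684.5682 × 1.375 = 2316.2813 kcal/day.
Apply stress factor: 2316.2813 × 1.3 = 3011.1656 kcal/day.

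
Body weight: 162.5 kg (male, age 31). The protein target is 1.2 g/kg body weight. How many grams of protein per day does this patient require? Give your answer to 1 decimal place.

195.0 g/day

Protein = 1.2 g/kg × 162.5 kg = 195 g/day.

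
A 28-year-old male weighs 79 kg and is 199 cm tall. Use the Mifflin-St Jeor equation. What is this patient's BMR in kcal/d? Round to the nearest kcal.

Mifflin-St Jeor (male): BMR = 10(79) + 6.25(199) − 5(28) + 5 = 790 + 1243.75 − 140 + 5 = 1898.75 kcal/day.

1899 kcal/d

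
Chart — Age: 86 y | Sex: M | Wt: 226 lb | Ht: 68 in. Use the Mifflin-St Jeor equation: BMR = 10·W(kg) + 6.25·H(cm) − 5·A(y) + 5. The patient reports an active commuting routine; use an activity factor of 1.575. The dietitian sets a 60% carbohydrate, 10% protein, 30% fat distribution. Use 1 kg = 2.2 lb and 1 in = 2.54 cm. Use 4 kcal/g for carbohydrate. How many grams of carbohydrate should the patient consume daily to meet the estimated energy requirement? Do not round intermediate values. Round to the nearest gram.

397 g/day

Convert to metric: weight = 226 ÷ 2.2 = 102.7273 kg; height = 68 × 2.54 = 172.72 cm.
Mifflin-St Jeor (male): BMR = 10(102.7273) + 6.25(172.72) − 5(86) + 5 = 1027.2727 + 1079.5 − 430 + 5 = 1681.7727 kcal/day.
TEE = 1681.7727 × 1.575 = 2648.792 kcal/day.
Carbohydrate energy = 60% × 2648.792 = 1589.2752 kcal.
Carbohydrate = 1589.2752 ÷ 4 kcal/g = 397.3188 g.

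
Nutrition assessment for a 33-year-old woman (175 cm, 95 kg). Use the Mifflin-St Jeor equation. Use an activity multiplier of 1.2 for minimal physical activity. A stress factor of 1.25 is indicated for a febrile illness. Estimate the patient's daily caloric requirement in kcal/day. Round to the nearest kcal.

2577 kcal/day

Mifflin-St Jeor (female): BMR = 10(95) + 6.25(175) − 5(33) − 161 = 950 + 1093.75 − 165 − 161 = 1717.75 kcal/day.
TEE = BMR × activity factor = 1717.75 × 1.2 = 2061.3 kcal/day.
Apply stress factor: 2061.3 × 1.25 = 2576.625 kcal/day.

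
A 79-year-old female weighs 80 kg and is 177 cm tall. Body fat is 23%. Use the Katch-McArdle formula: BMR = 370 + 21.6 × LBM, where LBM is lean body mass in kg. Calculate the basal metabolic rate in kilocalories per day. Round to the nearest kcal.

LBM = 80 × (1 − 0.23) = 61.6 kg. Katch-McArdle: BMR = 370 + 21.6 × 61.6 = 1700.56 kcal/day.

1701 kilocalories per day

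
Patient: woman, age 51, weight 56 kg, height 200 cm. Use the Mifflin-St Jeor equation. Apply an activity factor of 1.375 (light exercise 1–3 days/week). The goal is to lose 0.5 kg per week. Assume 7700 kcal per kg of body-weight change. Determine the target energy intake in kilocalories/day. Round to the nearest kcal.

1367 kilocalories/day

Mifflin-St Jeor (female): BMR = 10(56) + 6.25(200) − 5(51) − 161 = 560 + 1250 − 255 − 161 = 1394 kcal/day.
TEE = 1394 × 1.375 = 1916.75 kcal/day.
Required daily deficit = 0.5 × 7700 ÷ 7 = 550 kcal/day.
Target intake = 1916.75 − 550 = 1366.75 kcal/day.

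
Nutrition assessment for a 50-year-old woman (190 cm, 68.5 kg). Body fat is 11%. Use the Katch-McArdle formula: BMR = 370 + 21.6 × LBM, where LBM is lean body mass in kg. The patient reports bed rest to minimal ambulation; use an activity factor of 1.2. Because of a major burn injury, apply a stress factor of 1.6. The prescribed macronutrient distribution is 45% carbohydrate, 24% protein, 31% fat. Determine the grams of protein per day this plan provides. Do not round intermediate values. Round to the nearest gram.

194 g/day

LBM = 68.5 × (1 − 0.11) = 60.965 kg. Katch-McArdle: BMR = 370 + 21.6 × 60.965 = 1686.844 kcal/day.
TEE = 1686.844 × 1.2 = 2024.2128 kcal/day.
With stress factor 1.6: 2024.2128 × 1.6 = 3238.7405 kcal/day.
Protein energy = 24% × 3238.7405 = 777.2977 kcal.
Protein = 777.2977 ÷ 4 kcal/g = 194.3244 g.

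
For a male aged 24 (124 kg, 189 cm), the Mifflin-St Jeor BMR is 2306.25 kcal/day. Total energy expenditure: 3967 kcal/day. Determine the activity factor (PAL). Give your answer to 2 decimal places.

Activity factor = TEE ÷ BMR = 3967 ÷ 2306.25 = 1.72.

1.72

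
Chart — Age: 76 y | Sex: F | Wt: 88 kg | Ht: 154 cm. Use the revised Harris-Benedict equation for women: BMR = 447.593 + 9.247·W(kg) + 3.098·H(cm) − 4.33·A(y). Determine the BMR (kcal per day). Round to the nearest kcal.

Harris-Benedict: BMR = 447.593 + 9.247(88) + 3.098(154) − 4.33(76) = 1409.341 kcal/day.

1409 kcal per day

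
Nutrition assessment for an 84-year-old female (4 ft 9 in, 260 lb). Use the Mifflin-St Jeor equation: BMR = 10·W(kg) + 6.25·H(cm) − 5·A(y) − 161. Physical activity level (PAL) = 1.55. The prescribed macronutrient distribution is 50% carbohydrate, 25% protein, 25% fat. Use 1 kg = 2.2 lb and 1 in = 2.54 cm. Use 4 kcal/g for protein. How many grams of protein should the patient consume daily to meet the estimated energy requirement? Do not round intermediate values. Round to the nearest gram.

146 g/day

Convert to metric: weight = 260 ÷ 2.2 = 118.1818 kg; height = (4×12 + 9) × 2.54 = 57 × 2.54 = 144.78 cm.
Mifflin-St Jeor (female): BMR = 10(118.1818) + 6.25(144.78) − 5(84) − 161 = 1181.8182 + 904.875 − 420 − 161 = 1505.6932 kcal/day.
TEE = 1505.6932 × 1.55 = 2333.8244 kcal/day.
Protein energy = 25% × 2333.8244 = 583.4561 kcal.
Protein = 583.4561 ÷ 4 kcal/g = 145.864 g.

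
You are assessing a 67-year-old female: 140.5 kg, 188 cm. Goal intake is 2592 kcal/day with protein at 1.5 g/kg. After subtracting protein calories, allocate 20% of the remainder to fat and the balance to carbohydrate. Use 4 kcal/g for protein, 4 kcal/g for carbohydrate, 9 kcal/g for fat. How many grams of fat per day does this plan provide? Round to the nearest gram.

39 g/day

Protein = 1.5 × 140.5 = 210.75 g → 210.75 × 4 = 843 kcal.
Non-protein calories = 2592 − 843 = 1749 kcal.
Fat: 20% × 1749 = 349.8 kcal; carbohydrate: 1399.2 kcal.
Fat: 349.8 kcal ÷ 9 kcal/g = 38.8667 g.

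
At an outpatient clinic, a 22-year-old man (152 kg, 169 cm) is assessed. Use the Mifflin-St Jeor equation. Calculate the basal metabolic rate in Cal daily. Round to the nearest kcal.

2471 Cal daily

Mifflin-St Jeor (male): BMR = 10(152) + 6.25(169) − 5(22) + 5 = 1520 + 1056.25 − 110 + 5 = 2471.25 kcal/day.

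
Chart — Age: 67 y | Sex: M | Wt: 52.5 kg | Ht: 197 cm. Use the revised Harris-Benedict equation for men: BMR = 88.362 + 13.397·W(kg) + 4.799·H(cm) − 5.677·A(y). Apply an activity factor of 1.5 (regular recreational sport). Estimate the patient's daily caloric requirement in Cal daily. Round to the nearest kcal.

Harris-Benedict: BMR = 88.362 + 13.397(52.5) + 4.799(197) − 5.677(67) = 1356.7485 kcal/day.
TEE = BMR × activity factor = 1356.7485 × 1.5 = 2035.1228 kcal/day.

2035 Cal daily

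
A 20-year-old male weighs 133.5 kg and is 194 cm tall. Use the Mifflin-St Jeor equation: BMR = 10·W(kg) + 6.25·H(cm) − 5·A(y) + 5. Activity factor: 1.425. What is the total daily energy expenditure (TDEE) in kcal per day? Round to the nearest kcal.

Mifflin-St Jeor (male): BMR = 10(133.5) + 6.25(194) − 5(20) + 5 = 1335 + 1212.5 − 100 + 5 = 2452.5 kcal/day.
TEE = BMR × activity factor = 2452.5 × 1.425 = 3494.8125 kcal/day.

3495 kcal per day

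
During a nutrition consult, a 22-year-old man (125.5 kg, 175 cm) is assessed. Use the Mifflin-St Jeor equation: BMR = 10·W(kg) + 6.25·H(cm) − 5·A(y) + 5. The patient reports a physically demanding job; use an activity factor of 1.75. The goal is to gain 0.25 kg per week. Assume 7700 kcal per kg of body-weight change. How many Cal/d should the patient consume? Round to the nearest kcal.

4202 Cal/d

Mifflin-St Jeor (male): BMR = 10(125.5) + 6.25(175) − 5(22) + 5 = 1255 + 1093.75 − 110 + 5 = 2243.75 kcal/day.
TEE = 2243.75 × 1.75 = 3926.5625 kcal/day.
Required daily surplus = 0.25 × 7700 ÷ 7 = 275 kcal/day.
Target intake = 3926.5625 + 275 = 4201.5625 kcal/day.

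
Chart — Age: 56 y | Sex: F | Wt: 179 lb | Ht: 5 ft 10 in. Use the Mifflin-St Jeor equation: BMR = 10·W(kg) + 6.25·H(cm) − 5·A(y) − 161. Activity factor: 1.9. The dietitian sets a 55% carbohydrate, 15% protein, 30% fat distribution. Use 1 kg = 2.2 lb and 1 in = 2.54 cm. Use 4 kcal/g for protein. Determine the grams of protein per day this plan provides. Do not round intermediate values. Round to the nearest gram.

106 g/day

Convert to metric: weight = 179 ÷ 2.2 = 81.3636 kg; height = (5×12 + 10) × 2.54 = 70 × 2.54 = 177.8 cm.
Mifflin-St Jeor (female): BMR = 10(81.3636) + 6.25(177.8) − 5(56) − 161 = 813.6364 + 1111.25 − 280 − 161 = 1483.8864 kcal/day.
TEE = 1483.8864 × 1.9 = 2819.3841 kcal/day.
Protein energy = 15% × 2819.3841 = 422.9076 kcal.
Protein = 422.9076 ÷ 4 kcal/g = 105.7269 g.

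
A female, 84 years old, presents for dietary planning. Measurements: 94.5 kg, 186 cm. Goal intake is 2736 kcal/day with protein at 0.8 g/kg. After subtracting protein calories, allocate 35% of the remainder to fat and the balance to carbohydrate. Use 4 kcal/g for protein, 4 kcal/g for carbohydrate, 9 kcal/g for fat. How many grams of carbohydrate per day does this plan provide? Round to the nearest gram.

395 g/day

Protein = 0.8 × 94.5 = 75.6 g → 75.6 × 4 = 302.4 kcal.
Non-protein calories = 2736 − 302.4 = 2433.6 kcal.
Fat: 35% × 2433.6 = 851.76 kcal; carbohydrate: 1581.84 kcal.
Carbohydrate: 1581.84 kcal ÷ 4 kcal/g = 395.46 g.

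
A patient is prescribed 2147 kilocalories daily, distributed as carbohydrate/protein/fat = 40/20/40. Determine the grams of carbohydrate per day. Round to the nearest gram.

Carbohydrate energy = 40% × 2147 = 858.8 kcal.
At 4 kcal/g: 858.8 ÷ 4 = 214.7 g.

215 g/day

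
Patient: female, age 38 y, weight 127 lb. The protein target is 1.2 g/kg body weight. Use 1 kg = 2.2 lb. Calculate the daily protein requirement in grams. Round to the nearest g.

69 g/day

Weight in kg = 127 ÷ 2.2 = 57.7273 kg.
Protein = 1.2 g/kg × 57.7273 kg = 69.2727 g/day.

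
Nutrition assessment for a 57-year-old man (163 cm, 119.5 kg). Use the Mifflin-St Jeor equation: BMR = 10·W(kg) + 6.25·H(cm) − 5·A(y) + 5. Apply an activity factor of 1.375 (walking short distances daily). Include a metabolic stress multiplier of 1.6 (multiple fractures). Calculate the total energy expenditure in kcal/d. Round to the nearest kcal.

4254 kcal/d

Mifflin-St Jeor (male): BMR = 10(119.5) + 6.25(163) − 5(57) + 5 = 1195 + 1018.75 − 285 + 5 = 1933.75 kcal/day.
TEE = BMR × activity factor = 1933.75 × 1.375 = 2658.9063 kcal/day.
Apply stress factor: 2658.9063 × 1.6 = 4254.25 kcal/day.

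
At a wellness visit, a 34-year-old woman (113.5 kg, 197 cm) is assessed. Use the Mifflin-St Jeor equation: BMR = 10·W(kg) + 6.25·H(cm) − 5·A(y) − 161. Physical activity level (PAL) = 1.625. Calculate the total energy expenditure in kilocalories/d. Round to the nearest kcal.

3307 kilocalories/d

Mifflin-St Jeor (female): BMR = 10(113.5) + 6.25(197) − 5(34) − 161 = 1135 + 1231.25 − 170 − 161 = 2035.25 kcal/day.
TEE = BMR × activity factor = 2035.25 × 1.625 = 3307.2813 kcal/day.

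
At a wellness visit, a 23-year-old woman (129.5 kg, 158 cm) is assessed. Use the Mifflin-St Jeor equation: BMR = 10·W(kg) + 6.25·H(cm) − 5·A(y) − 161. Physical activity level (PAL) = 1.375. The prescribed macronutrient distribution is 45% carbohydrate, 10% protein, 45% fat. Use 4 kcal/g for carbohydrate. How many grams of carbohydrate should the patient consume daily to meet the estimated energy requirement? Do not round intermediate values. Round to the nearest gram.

Mifflin-St Jeor (female): BMR = 10(129.5) + 6.25(158) − 5(23) − 161 = 1295 + 987.5 − 115 − 161 = 2006.5 kcal/day.
TEE = 2006.5 × 1.375 = 2758.9375 kcal/day.
Carbohydrate energy = 45% × 2758.9375 = 1241.5219 kcal.
Carbohydrate = 1241.5219 ÷ 4 kcal/g = 310.3805 g.

310 g/day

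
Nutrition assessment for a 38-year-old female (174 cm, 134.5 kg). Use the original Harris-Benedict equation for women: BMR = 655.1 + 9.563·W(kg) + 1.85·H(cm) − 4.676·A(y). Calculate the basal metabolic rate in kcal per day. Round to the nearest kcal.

2086 kcal per day

Harris-Benedict: BMR = 655.1 + 9.563(134.5) + 1.85(174) − 4.676(38) = 2085.5355 kcal/day.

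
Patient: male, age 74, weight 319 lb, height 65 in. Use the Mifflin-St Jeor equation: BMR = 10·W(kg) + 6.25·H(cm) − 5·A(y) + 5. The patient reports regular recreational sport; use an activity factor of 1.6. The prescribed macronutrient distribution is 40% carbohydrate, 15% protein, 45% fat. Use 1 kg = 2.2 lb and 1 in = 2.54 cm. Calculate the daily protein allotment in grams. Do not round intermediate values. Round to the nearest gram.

Convert to metric: weight = 319 ÷ 2.2 = 145 kg; height = 65 × 2.54 = 165.1 cm.
Mifflin-St Jeor (male): BMR = 10(145) + 6.25(165.1) − 5(74) + 5 = 1450 + 1031.875 − 370 + 5 = 2116.875 kcal/day.
TEE = 2116.875 × 1.6 = 3387 kcal/day.
Protein energy = 15% × 3387 = 508.05 kcal.
Protein = 508.05 ÷ 4 kcal/g = 127.0125 g.

127 g/day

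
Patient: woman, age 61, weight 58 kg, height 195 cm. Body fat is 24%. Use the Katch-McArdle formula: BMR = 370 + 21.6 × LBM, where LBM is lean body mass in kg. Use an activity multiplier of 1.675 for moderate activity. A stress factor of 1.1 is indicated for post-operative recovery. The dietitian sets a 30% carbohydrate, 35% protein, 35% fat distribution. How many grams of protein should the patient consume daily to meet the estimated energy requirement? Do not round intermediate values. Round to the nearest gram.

213 g/day

LBM = 58 × (1 − 0.24) = 44.08 kg. Katch-McArdle: BMR = 370 + 21.6 × 44.08 = 1322.128 kcal/day.
TEE = 1322.128 × 1.675 = 2214.5644 kcal/day.
With stress factor 1.1: 2214.5644 × 1.1 = 2436.0208 kcal/day.
Protein energy = 35% × 2436.0208 = 852.6073 kcal.
Protein = 852.6073 ÷ 4 kcal/g = 213.1518 g.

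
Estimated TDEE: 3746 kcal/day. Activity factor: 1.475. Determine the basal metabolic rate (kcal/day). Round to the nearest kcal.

BMR = TEE ÷ activity factor = 3746 ÷ 1.475 = 2539.661 kcal/day.

2540 kcal/day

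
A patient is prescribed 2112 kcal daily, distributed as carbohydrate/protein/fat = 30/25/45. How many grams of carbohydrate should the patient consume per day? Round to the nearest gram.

Carbohydrate energy = 30% × 2112 = 633.6 kcal.
At 4 kcal/g: 633.6 ÷ 4 = 158.4 g.

158 g/day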